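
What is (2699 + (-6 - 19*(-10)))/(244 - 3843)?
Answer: -2883/3599 ≈ -0.80106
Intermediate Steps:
(2699 + (-6 - 19*(-10)))/(244 - 3843) = (2699 + (-6 + 190))/(-3599) = (2699 + 184)*(-1/3599) = 2883*(-1/3599) = -2883/3599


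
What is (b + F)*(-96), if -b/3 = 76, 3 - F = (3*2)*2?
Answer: 22752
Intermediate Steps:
F = -9 (F = 3 - 3*2*2 = 3 - 6*2 = 3 - 1*12 = 3 - 12 = -9)
b = -228 (b = -3*76 = -228)
(b + F)*(-96) = (-228 - 9)*(-96) = -237*(-96) = 22752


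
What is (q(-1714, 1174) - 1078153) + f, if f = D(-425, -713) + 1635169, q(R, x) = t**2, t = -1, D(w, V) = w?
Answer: 556592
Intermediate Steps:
q(R, x) = 1 (q(R, x) = (-1)**2 = 1)
f = 1634744 (f = -425 + 1635169 = 1634744)
(q(-1714, 1174) - 1078153) + f = (1 - 1078153) + 1634744 = -1078152 + 1634744 = 556592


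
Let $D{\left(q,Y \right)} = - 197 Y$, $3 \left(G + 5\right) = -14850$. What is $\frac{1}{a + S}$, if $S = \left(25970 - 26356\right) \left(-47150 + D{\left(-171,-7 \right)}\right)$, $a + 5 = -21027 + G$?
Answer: $\frac{1}{17641619} \approx 5.6684 \cdot 10^{-8}$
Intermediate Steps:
$G = -4955$ ($G = -5 + \frac{1}{3} \left(-14850\right) = -5 - 4950 = -4955$)
$a = -25987$ ($a = -5 - 25982 = -25987$)
$S = 17667606$ ($S = \left(25970 - 26356\right) \left(-47150 - -1379\right) = - 386 \left(-47150 + 1379\right) = \left(-386\right) \left(-45771\right) = 17667606$)
$\frac{1}{a + S} = \frac{1}{-25987 + 17667606} = \frac{1}{17641619}$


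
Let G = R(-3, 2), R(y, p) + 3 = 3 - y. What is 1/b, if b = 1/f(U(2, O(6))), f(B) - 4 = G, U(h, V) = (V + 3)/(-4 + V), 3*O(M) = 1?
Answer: 7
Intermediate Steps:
O(M) = ⅓ (O(M) = (⅓)*1 = ⅓)
U(h, V) = (3 + V)/(-4 + V)
R(y, p) = -y (R(y, p) = -3 + (3 - y) = -y)
G = 3 (G = -1*(-3) = 3)
f(B) = 7 (f(B) = 4 + 3 = 7)
b = ⅐ (b = 1/7 = ⅐ ≈ 0.14286)
1/b = 1/(⅐) = 7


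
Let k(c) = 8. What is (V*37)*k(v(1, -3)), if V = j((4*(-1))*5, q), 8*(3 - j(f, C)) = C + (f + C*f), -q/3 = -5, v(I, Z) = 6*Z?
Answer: 12173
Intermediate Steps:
q = 15 (q = -3*(-5) = 15)
j(f, C) = 3 - C/8 - f/8 - C*f/8 (j(f, C) = 3 - (C + (f + C*f))/8 = 3 - (C + f + C*f)/8 = 3 + (-C/8 - f/8 - C*f/8) = 3 - C/8 - f/8 - C*f/8)
V = 329/8 (V = 3 - 1/8*15 - 4*(-1)*5/8 - 1/8*15*(4*(-1))*5 = 3 - 15/8 - (-1)*5/2 - 1/8*15*(-4*5) = 3 - 15/8 - 1/8*(-20) - 1/8*15*(-20) = 3 - 15/8 + 5/2 + 75/2 = 329/8 ≈ 41.125)
(V*37)*k(v(1, -3)) = ((329/8)*37)*8 = (12173/8)*8 = 12173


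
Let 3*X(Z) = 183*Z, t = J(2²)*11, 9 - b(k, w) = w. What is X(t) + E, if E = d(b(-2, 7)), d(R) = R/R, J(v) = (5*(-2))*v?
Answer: -26839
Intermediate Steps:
b(k, w) = 9 - w
J(v) = -10*v
d(R) = 1
t = -440 (t = -10*2²*11 = -10*4*11 = -40*11 = -440)
E = 1
X(Z) = 61*Z (X(Z) = (183*Z)/3 = 61*Z)
X(t) + E = 61*(-440) + 1 = -26840 + 1 = -26839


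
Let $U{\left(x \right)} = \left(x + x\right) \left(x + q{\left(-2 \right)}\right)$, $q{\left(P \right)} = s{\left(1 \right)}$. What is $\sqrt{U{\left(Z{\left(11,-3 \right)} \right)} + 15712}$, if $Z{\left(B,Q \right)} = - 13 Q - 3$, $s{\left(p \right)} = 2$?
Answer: $4 \sqrt{1153} \approx 135.82$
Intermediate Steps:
$q{\left(P \right)} = 2$
$Z{\left(B,Q \right)} = -3 - 13 Q$
$U{\left(x \right)} = 2 x \left(2 + x\right)$ ($U{\left(x \right)} = \left(x + x\right) \left(x + 2\right) = 2 x \left(2 + x\right)$)
$\sqrt{U{\left(Z{\left(11,-3 \right)} \right)} + 15712} = \sqrt{2 \left(-3 - -39\right) \left(2 - -36\right) + 15712} = \sqrt{2 \left(-3 + 39\right) \left(2 + \left(-3 + 39\right)\right) + 15712} = \sqrt{2 \cdot 36 \left(2 + 36\right) + 15712} = \sqrt{2 \cdot 36 \cdot 38 + 15712} = \sqrt{2736 + 15712} = \sqrt{18448} = 4 \sqrt{1153}$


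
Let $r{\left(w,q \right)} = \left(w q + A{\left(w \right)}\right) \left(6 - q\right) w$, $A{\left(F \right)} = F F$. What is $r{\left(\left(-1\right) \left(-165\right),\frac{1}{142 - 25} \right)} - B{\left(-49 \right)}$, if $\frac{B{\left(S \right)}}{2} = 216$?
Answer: $\frac{40938198578}{1521} \approx 2.6915 \cdot 10^{7}$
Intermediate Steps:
$A{\left(F \right)} = F^{2}$
$B{\left(S \right)} = 432$ ($B{\left(S \right)} = 2 \cdot 216 = 432$)
$r{\left(w,q \right)} = w \left(6 - q\right) \left(w^{2} + q w\right)$ ($r{\left(w,q \right)} = \left(w q + w^{2}\right) \left(6 - q\right) w = \left(q w + w^{2}\right) \left(6 - q\right) w = \left(w^{2} + q w\right) \left(6 - q\right) w = \left(6 - q\right) \left(w^{2} + q w\right) w = w \left(6 - q\right) \left(w^{2} + q w\right)$)
$r{\left(\left(-1\right) \left(-165\right),\frac{1}{142 - 25} \right)} - B{\left(-49 \right)} = \left(\left(-1\right) \left(-165\right)\right)^{2} \left(- \left(\frac{1}{142 - 25}\right)^{2} + \frac{6}{142 - 25} + 6 \left(\left(-1\right) \left(-165\right)\right) - \frac{\left(-1\right) \left(-165\right)}{142 - 25}\right) - 432 = 165^{2} \left(- \left(\frac{1}{117}\right)^{2} + \frac{6}{117} + 6 \cdot 165 - \frac{1}{117} \cdot 165\right) - 432 = 27225 \left(- \frac{1}{13689} + 6 \cdot \frac{1}{117} + 990 - \frac{1}{117} \cdot 165\right) - 432 = 27225 \left(\left(-1\right) \frac{1}{13689} + \frac{2}{39} + 990 - \frac{55}{39}\right) - 432 = 27225 \left(- \frac{1}{13689} + \frac{2}{39} + 990 - \frac{55}{39}\right) - 432 = 27225 \cdot \frac{13533506}{13689} - 432 = \frac{40938855650}{1521} - 432 = \frac{40938198578}{1521}$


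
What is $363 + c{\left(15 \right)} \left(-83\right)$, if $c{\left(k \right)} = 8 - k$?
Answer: $944$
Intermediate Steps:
$363 + c{\left(15 \right)} \left(-83\right) = 363 + \left(8 - 15\right) \left(-83\right) = 363 - -581 = 363 + 581 = 944$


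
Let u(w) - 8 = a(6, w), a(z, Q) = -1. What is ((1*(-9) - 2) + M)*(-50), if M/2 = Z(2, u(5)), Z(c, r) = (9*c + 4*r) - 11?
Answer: -2950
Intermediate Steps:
u(w) = 7 (u(w) = 8 - 1 = 7)
Z(c, r) = -11 + 4*r + 9*c (Z(c, r) = (4*r + 9*c) - 11 = -11 + 4*r + 9*c)
M = 70 (M = 2*(-11 + 4*7 + 9*2) = 2*(-11 + 28 + 18) = 2*35 = 70)
((1*(-9) - 2) + M)*(-50) = ((1*(-9) - 2) + 70)*(-50) = ((-9 - 2) + 70)*(-50) = (-11 + 70)*(-50) = 59*(-50) = -2950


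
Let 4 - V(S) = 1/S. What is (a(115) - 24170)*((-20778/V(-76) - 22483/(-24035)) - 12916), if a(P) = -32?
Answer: 641984587323586/1466135 ≈ 4.3788e+8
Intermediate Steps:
V(S) = 4 - 1/S
(a(115) - 24170)*((-20778/V(-76) - 22483/(-24035)) - 12916) = (-32 - 24170)*((-20778/(4 - 1/(-76)) - 22483/(-24035)) - 12916) = -24202*((-20778/(4 - 1*(-1/76)) - 22483*(-1/24035)) - 12916) = -24202*((-20778/(4 + 1/76) + 22483/24035) - 12916) = -24202*((-20778/305/76 + 22483/24035) - 12916) = -24202*((-20778*76/305 + 22483/24035) - 12916) = -24202*((-1579128/305 + 22483/24035) - 12916) = -24202*(-7589496833/1466135 - 12916) = -24202*(-26526096493/1466135) = 641984587323586/1466135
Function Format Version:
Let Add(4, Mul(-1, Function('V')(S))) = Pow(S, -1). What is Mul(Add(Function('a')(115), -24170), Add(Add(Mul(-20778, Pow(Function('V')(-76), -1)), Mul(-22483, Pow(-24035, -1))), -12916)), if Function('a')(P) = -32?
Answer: Rational(641984587323586, 1466135) ≈ 4.3788e+8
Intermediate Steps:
Function('V')(S) = Add(4, Mul(-1, Pow(S, -1)))
Mul(Add(Function('a')(115), -24170), Add(Add(Mul(-20778, Pow(Function('V')(-76), -1)), Mul(-22483, Pow(-24035, -1))), -12916)) = Mul(Add(-32, -24170), Add(Add(Mul(-20778, Pow(Add(4, Mul(-1, Pow(-76, -1))), -1)), Mul(-22483, Pow(-24035, -1))), -12916)) = Mul(-24202, Add(Add(Mul(-20778, Pow(Add(4, Mul(-1, Rational(-1, 76))), -1)), Mul(-22483, Rational(-1, 24035))), -12916)) = Mul(-24202, Add(Add(Mul(-20778, Pow(Add(4, Rational(1, 76)), -1)), Rational(22483, 24035)), -12916)) = Mul(-24202, Add(Add(Mul(-20778, Pow(Rational(305, 76), -1)), Rational(22483, 24035)), -12916)) = Mul(-24202, Add(Add(Mul(-20778, Rational(76, 305)), Rational(22483, 24035)), -12916)) = Mul(-24202, Add(Add(Rational(-1579128, 305), Rational(22483, 24035)), -12916)) = Mul(-24202, Add(Rational(-7589496833, 1466135), -12916)) = Mul(-24202, Rational(-26526096493, 1466135)) = Rational(641984587323586, 1466135)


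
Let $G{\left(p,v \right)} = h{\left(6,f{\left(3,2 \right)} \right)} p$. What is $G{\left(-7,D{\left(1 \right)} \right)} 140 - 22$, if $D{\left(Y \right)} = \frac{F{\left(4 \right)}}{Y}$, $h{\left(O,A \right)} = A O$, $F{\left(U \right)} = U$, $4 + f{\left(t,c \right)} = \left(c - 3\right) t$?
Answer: $41138$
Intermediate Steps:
$f{\left(t,c \right)} = -4 + t \left(-3 + c\right)$ ($f{\left(t,c \right)} = -4 + \left(c - 3\right) t = -4 + \left(-3 + c\right) t = -4 + t \left(-3 + c\right)$)
$D{\left(Y \right)} = \frac{4}{Y}$
$G{\left(p,v \right)} = - 42 p$ ($G{\left(p,v \right)} = \left(-4 - 9 + 2 \cdot 3\right) 6 p = \left(-4 - 9 + 6\right) 6 p = \left(-7\right) 6 p = - 42 p$)
$G{\left(-7,D{\left(1 \right)} \right)} 140 - 22 = \left(-42\right) \left(-7\right) 140 - 22 = 294 \cdot 140 - 22 = 41160 - 22 = 41138$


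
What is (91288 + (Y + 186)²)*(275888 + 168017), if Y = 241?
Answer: 121459954385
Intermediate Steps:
(91288 + (Y + 186)²)*(275888 + 168017) = (91288 + (241 + 186)²)*(275888 + 168017) = (91288 + 427²)*443905 = (91288 + 182329)*443905 = 273617*443905 = 121459954385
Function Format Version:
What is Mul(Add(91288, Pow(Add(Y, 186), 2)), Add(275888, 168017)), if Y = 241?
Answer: 121459954385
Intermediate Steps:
Mul(Add(91288, Pow(Add(Y, 186), 2)), Add(275888, 168017)) = Mul(Add(91288, Pow(Add(241, 186), 2)), Add(275888, 168017)) = Mul(Add(91288, Pow(427, 2)), 443905) = Mul(Add(91288, 182329), 443905) = Mul(273617, 443905) = 121459954385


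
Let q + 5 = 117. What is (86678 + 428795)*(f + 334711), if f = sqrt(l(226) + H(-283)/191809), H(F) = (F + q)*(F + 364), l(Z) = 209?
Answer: 172534483303 + 515473*sqrt(7686597982070)/191809 ≈ 1.7254e+11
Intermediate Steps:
q = 112 (q = -5 + 117 = 112)
H(F) = (112 + F)*(364 + F) (H(F) = (F + 112)*(F + 364) = (112 + F)*(364 + F))
f = sqrt(7686597982070)/191809 (f = sqrt(209 + (40768 + (-283)**2 + 476*(-283))/191809) = sqrt(209 + (40768 + 80089 - 134708)*(1/191809)) = sqrt(209 - 13851*1/191809) = sqrt(209 - 13851/191809) = sqrt(40074230/191809) = sqrt(7686597982070)/191809 ≈ 14.454)
(86678 + 428795)*(f + 334711) = (86678 + 428795)*(sqrt(7686597982070)/191809 + 334711) = 515473*(334711 + sqrt(7686597982070)/191809) = 172534483303 + 515473*sqrt(7686597982070)/191809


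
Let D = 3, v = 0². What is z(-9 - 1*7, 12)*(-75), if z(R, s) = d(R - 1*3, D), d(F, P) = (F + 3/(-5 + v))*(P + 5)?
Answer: 11760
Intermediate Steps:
v = 0
d(F, P) = (5 + P)*(-⅗ + F) (d(F, P) = (F + 3/(-5 + 0))*(P + 5) = (F + 3/(-5))*(5 + P) = (F + 3*(-⅕))*(5 + P) = (F - ⅗)*(5 + P) = (-⅗ + F)*(5 + P) = (5 + P)*(-⅗ + F))
z(R, s) = -144/5 + 8*R (z(R, s) = -3 + 5*(R - 1*3) - ⅗*3 + (R - 1*3)*3 = -3 + 5*(R - 3) - 9/5 + (R - 3)*3 = -3 + 5*(-3 + R) - 9/5 + (-3 + R)*3 = -3 + (-15 + 5*R) - 9/5 + (-9 + 3*R) = -144/5 + 8*R)
z(-9 - 1*7, 12)*(-75) = (-144/5 + 8*(-9 - 1*7))*(-75) = (-144/5 + 8*(-9 - 7))*(-75) = (-144/5 + 8*(-16))*(-75) = (-144/5 - 128)*(-75) = -784/5*(-75) = 11760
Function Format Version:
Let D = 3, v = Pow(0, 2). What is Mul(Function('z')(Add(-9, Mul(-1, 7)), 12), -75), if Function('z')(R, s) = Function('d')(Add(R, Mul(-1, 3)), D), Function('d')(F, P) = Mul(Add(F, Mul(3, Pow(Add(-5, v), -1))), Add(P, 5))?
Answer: 11760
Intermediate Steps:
v = 0
Function('d')(F, P) = Mul(Add(5, P), Add(Rational(-3, 5), F)) (Function('d')(F, P) = Mul(Add(F, Mul(3, Pow(Add(-5, 0), -1))), Add(P, 5)) = Mul(Add(F, Mul(3, Pow(-5, -1))), Add(5, P)) = Mul(Add(F, Mul(3, Rational(-1, 5))), Add(5, P)) = Mul(Add(F, Rational(-3, 5)), Add(5, P)) = Mul(Add(Rational(-3, 5), F), Add(5, P)) = Mul(Add(5, P), Add(Rational(-3, 5), F)))
Function('z')(R, s) = Add(Rational(-144, 5), Mul(8, R)) (Function('z')(R, s) = Add(-3, Mul(5, Add(R, Mul(-1, 3))), Mul(Rational(-3, 5), 3), Mul(Add(R, Mul(-1, 3)), 3)) = Add(-3, Mul(5, Add(R, -3)), Rational(-9, 5), Mul(Add(R, -3), 3)) = Add(-3, Mul(5, Add(-3, R)), Rational(-9, 5), Mul(Add(-3, R), 3)) = Add(-3, Add(-15, Mul(5, R)), Rational(-9, 5), Add(-9, Mul(3, R))) = Add(Rational(-144, 5), Mul(8, R)))
Mul(Function('z')(Add(-9, Mul(-1, 7)), 12), -75) = Mul(Add(Rational(-144, 5), Mul(8, Add(-9, Mul(-1, 7)))), -75) = Mul(Add(Rational(-144, 5), Mul(8, Add(-9, -7))), -75) = Mul(Add(Rational(-144, 5), Mul(8, -16)), -75) = Mul(Add(Rational(-144, 5), -128), -75) = Mul(Rational(-784, 5), -75) = 11760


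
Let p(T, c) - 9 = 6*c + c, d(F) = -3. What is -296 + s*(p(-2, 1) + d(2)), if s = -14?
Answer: -478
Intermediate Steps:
p(T, c) = 9 + 7*c (p(T, c) = 9 + (6*c + c) = 9 + 7*c)
-296 + s*(p(-2, 1) + d(2)) = -296 - 14*((9 + 7*1) - 3) = -296 - 14*((9 + 7) - 3) = -296 - 14*(16 - 3) = -296 - 14*13 = -296 - 182 = -478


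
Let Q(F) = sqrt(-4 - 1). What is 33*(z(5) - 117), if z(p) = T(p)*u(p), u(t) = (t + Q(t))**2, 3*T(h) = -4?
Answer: -4741 - 440*I*sqrt(5) ≈ -4741.0 - 983.87*I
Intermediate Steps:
Q(F) = I*sqrt(5) (Q(F) = sqrt(-5) = I*sqrt(5))
T(h) = -4/3 (T(h) = (1/3)*(-4) = -4/3)
u(t) = (t + I*sqrt(5))**2
z(p) = -4*(p + I*sqrt(5))**2/3
33*(z(5) - 117) = 33*(-4*(5 + I*sqrt(5))**2/3 - 117) = 33*(-117 - 4*(5 + I*sqrt(5))**2/3) = -3861 - 44*(5 + I*sqrt(5))**2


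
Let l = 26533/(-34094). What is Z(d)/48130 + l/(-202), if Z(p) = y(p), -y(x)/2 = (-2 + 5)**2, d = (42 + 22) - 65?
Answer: 576533753/165735366220 ≈ 0.0034786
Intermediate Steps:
d = -1 (d = 64 - 65 = -1)
l = -26533/34094 (l = 26533*(-1/34094) = -26533/34094 ≈ -0.77823)
y(x) = -18 (y(x) = -2*(-2 + 5)**2 = -2*3**2 = -2*9 = -18)
Z(p) = -18
Z(d)/48130 + l/(-202) = -18/48130 - 26533/34094/(-202) = -18*1/48130 - 26533/34094*(-1/202) = -9/24065 + 26533/6886988 = 576533753/165735366220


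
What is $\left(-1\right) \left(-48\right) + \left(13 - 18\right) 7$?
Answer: $13$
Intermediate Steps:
$\left(-1\right) \left(-48\right) + \left(13 - 18\right) 7 = 48 + \left(13 - 18\right) 7 = 48 - 35 = 13$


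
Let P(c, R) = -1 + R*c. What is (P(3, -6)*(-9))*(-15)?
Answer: -2565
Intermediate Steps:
(P(3, -6)*(-9))*(-15) = ((-1 - 6*3)*(-9))*(-15) = ((-1 - 18)*(-9))*(-15) = -19*(-9)*(-15) = 171*(-15) = -2565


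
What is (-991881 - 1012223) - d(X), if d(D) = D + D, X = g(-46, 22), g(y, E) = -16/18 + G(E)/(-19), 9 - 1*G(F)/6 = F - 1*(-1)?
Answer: -342702992/171 ≈ -2.0041e+6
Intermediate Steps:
G(F) = 48 - 6*F (G(F) = 54 - 6*(F - 1*(-1)) = 54 - 6*(F + 1) = 54 - 6*(1 + F) = 54 + (-6 - 6*F) = 48 - 6*F)
g(y, E) = -584/171 + 6*E/19 (g(y, E) = -16/18 + (48 - 6*E)/(-19) = -16*1/18 + (48 - 6*E)*(-1/19) = -8/9 + (-48/19 + 6*E/19) = -584/171 + 6*E/19)
X = 604/171 (X = -584/171 + (6/19)*22 = -584/171 + 132/19 = 604/171 ≈ 3.5322)
d(D) = 2*D
(-991881 - 1012223) - d(X) = (-991881 - 1012223) - 2*604/171 = -2004104 - 1*1208/171 = -2004104 - 1208/171 = -342702992/171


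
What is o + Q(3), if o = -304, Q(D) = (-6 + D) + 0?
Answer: -307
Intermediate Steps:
Q(D) = -6 + D
o + Q(3) = -304 + (-6 + 3) = -304 - 3 = -307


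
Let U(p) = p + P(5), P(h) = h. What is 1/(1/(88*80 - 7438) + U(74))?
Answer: 398/31441 ≈ 0.012659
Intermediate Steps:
U(p) = 5 + p (U(p) = p + 5 = 5 + p)
1/(1/(88*80 - 7438) + U(74)) = 1/(1/(88*80 - 7438) + (5 + 74)) = 1/(1/(7040 - 7438) + 79) = 1/(1/(-398) + 79) = 1/(-1/398 + 79) = 1/(31441/398) = 398/31441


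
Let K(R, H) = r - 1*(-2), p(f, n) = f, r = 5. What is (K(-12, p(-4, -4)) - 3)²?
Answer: 16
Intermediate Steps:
K(R, H) = 7 (K(R, H) = 5 - 1*(-2) = 5 + 2 = 7)
(K(-12, p(-4, -4)) - 3)² = (7 - 3)² = 4² = 16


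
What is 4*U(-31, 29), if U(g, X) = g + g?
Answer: -248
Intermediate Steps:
U(g, X) = 2*g
4*U(-31, 29) = 4*(2*(-31)) = 4*(-62) = -248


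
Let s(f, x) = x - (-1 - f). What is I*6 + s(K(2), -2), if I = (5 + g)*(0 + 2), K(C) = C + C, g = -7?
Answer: -21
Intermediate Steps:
K(C) = 2*C
s(f, x) = 1 + f + x (s(f, x) = x + (1 + f) = 1 + f + x)
I = -4 (I = (5 - 7)*(0 + 2) = -2*2 = -4)
I*6 + s(K(2), -2) = -4*6 + (1 + 2*2 - 2) = -24 + (1 + 4 - 2) = -24 + 3 = -21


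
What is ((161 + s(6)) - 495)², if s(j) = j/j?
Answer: 110889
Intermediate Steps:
s(j) = 1
((161 + s(6)) - 495)² = ((161 + 1) - 495)² = (162 - 495)² = (-333)² = 110889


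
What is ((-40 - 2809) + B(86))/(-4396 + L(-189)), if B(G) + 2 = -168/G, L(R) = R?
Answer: 122677/197155 ≈ 0.62224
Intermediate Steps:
B(G) = -2 - 168/G
((-40 - 2809) + B(86))/(-4396 + L(-189)) = ((-40 - 2809) + (-2 - 168/86))/(-4396 - 189) = (-2849 + (-2 - 168*1/86))/(-4585) = (-2849 + (-2 - 84/43))*(-1/4585) = (-2849 - 170/43)*(-1/4585) = -122677/43*(-1/4585) = 122677/197155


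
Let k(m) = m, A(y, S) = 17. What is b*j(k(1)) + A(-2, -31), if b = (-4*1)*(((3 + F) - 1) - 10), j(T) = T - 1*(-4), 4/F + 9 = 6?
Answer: 611/3 ≈ 203.67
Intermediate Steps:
F = -4/3 (F = 4/(-9 + 6) = 4/(-3) = 4*(-1/3) = -4/3 ≈ -1.3333)
j(T) = 4 + T (j(T) = T + 4 = 4 + T)
b = 112/3 (b = (-4*1)*(((3 - 4/3) - 1) - 10) = -4*((5/3 - 1) - 10) = -4*(2/3 - 10) = -4*(-28/3) = 112/3 ≈ 37.333)
b*j(k(1)) + A(-2, -31) = 112*(4 + 1)/3 + 17 = (112/3)*5 + 17 = 560/3 + 17 = 611/3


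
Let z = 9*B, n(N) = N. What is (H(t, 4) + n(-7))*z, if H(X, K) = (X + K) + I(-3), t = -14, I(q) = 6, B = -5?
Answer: 495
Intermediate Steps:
H(X, K) = 6 + K + X (H(X, K) = (X + K) + 6 = (K + X) + 6 = 6 + K + X)
z = -45 (z = 9*(-5) = -45)
(H(t, 4) + n(-7))*z = ((6 + 4 - 14) - 7)*(-45) = (-4 - 7)*(-45) = -11*(-45) = 495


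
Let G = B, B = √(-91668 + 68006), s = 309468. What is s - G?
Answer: 309468 - I*√23662 ≈ 3.0947e+5 - 153.82*I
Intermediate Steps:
B = I*√23662 (B = √(-23662) = I*√23662 ≈ 153.82*I)
G = I*√23662 ≈ 153.82*I
s - G = 309468 - I*√23662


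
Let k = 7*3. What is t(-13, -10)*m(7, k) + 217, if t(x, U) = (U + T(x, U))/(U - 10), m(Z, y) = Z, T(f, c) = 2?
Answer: 1099/5 ≈ 219.80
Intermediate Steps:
k = 21
t(x, U) = (2 + U)/(-10 + U) (t(x, U) = (U + 2)/(U - 10) = (2 + U)/(-10 + U))
t(-13, -10)*m(7, k) + 217 = ((2 - 10)/(-10 - 10))*7 + 217 = (-8/(-20))*7 + 217 = -1/20*(-8)*7 + 217 = (⅖)*7 + 217 = 14/5 + 217 = 1099/5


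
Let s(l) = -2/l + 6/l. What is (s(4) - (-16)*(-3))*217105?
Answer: -10203935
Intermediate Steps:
s(l) = 4/l
(s(4) - (-16)*(-3))*217105 = (4/4 - (-16)*(-3))*217105 = (4*(¼) - 4*12)*217105 = (1 - 48)*217105 = -47*217105 = -10203935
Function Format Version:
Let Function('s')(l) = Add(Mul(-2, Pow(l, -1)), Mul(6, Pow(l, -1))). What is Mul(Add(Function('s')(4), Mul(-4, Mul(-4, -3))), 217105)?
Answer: -10203935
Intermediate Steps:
Function('s')(l) = Mul(4, Pow(l, -1))
Mul(Add(Function('s')(4), Mul(-4, Mul(-4, -3))), 217105) = Mul(Add(Mul(4, Pow(4, -1)), Mul(-4, Mul(-4, -3))), 217105) = Mul(Add(Mul(4, Rational(1, 4)), Mul(-4, 12)), 217105) = Mul(Add(1, -48), 217105) = Mul(-47, 217105) = -10203935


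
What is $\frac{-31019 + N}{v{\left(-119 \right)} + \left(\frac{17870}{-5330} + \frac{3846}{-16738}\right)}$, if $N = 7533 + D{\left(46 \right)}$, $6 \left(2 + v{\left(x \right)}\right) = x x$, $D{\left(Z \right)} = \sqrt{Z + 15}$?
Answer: $- \frac{628580760132}{63018236701} + \frac{26764062 \sqrt{61}}{63018236701} \approx -9.9713$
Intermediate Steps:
$D{\left(Z \right)} = \sqrt{15 + Z}$
$v{\left(x \right)} = -2 + \frac{x^{2}}{6}$ ($v{\left(x \right)} = -2 + \frac{x x}{6} = -2 + \frac{x^{2}}{6}$)
$N = 7533 + \sqrt{61}$ ($N = 7533 + \sqrt{15 + 46} = 7533 + \sqrt{61} \approx 7540.8$)
$\frac{-31019 + N}{v{\left(-119 \right)} + \left(\frac{17870}{-5330} + \frac{3846}{-16738}\right)} = \frac{-31019 + \left(7533 + \sqrt{61}\right)}{\left(-2 + \frac{\left(-119\right)^{2}}{6}\right) + \left(\frac{17870}{-5330} + \frac{3846}{-16738}\right)} = \frac{-23486 + \sqrt{61}}{\left(-2 + \frac{1}{6} \cdot 14161\right) + \left(17870 \left(- \frac{1}{5330}\right) + 3846 \left(- \frac{1}{16738}\right)\right)} = \frac{-23486 + \sqrt{61}}{\left(-2 + \frac{14161}{6}\right) - \frac{15980362}{4460677}} = \frac{-23486 + \sqrt{61}}{\frac{14149}{6} - \frac{15980362}{4460677}} = \frac{-23486 + \sqrt{61}}{\frac{63018236701}{26764062}} = \left(-23486 + \sqrt{61}\right) \frac{26764062}{63018236701} = - \frac{628580760132}{63018236701} + \frac{26764062 \sqrt{61}}{63018236701}$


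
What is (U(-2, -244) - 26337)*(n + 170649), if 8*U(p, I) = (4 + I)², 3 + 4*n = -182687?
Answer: -4783350561/2 ≈ -2.3917e+9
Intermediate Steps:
n = -91345/2 (n = -¾ + (¼)*(-182687) = -¾ - 182687/4 = -91345/2 ≈ -45673.)
U(p, I) = (4 + I)²/8
(U(-2, -244) - 26337)*(n + 170649) = ((4 - 244)²/8 - 26337)*(-91345/2 + 170649) = ((⅛)*(-240)² - 26337)*(249953/2) = ((⅛)*57600 - 26337)*(249953/2) = (7200 - 26337)*(249953/2) = -19137*249953/2 = -4783350561/2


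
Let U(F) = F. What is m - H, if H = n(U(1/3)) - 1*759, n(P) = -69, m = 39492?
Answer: 40320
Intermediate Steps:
H = -828 (H = -69 - 1*759 = -69 - 759 = -828)
m - H = 39492 - 1*(-828) = 39492 + 828 = 40320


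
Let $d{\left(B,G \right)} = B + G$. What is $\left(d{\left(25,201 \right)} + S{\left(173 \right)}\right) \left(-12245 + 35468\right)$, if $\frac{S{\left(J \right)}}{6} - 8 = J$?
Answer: $30468576$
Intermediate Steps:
$S{\left(J \right)} = 48 + 6 J$
$\left(d{\left(25,201 \right)} + S{\left(173 \right)}\right) \left(-12245 + 35468\right) = \left(\left(25 + 201\right) + \left(48 + 6 \cdot 173\right)\right) \left(-12245 + 35468\right) = \left(226 + \left(48 + 1038\right)\right) 23223 = \left(226 + 1086\right) 23223 = 1312 \cdot 23223 = 30468576$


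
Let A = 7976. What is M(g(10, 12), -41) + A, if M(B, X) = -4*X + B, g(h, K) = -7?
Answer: 8133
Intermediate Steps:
M(B, X) = B - 4*X
M(g(10, 12), -41) + A = (-7 - 4*(-41)) + 7976 = (-7 + 164) + 7976 = 157 + 7976 = 8133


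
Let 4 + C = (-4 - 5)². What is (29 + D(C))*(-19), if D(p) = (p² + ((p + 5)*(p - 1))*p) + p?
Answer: -9232081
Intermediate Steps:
C = 77 (C = -4 + (-4 - 5)² = -4 + (-9)² = -4 + 81 = 77)
D(p) = p + p² + p*(-1 + p)*(5 + p) (D(p) = (p² + ((5 + p)*(-1 + p))*p) + p = (p² + ((-1 + p)*(5 + p))*p) + p = (p² + p*(-1 + p)*(5 + p)) + p = p + p² + p*(-1 + p)*(5 + p))
(29 + D(C))*(-19) = (29 + 77*(-4 + 77² + 5*77))*(-19) = (29 + 77*(-4 + 5929 + 385))*(-19) = (29 + 77*6310)*(-19) = (29 + 485870)*(-19) = 485899*(-19) = -9232081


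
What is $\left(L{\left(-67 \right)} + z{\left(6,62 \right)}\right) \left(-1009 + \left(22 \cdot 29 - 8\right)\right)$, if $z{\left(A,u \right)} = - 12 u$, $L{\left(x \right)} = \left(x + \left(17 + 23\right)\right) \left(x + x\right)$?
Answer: $-1089246$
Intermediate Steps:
$L{\left(x \right)} = 2 x \left(40 + x\right)$ ($L{\left(x \right)} = \left(x + 40\right) 2 x = \left(40 + x\right) 2 x = 2 x \left(40 + x\right)$)
$\left(L{\left(-67 \right)} + z{\left(6,62 \right)}\right) \left(-1009 + \left(22 \cdot 29 - 8\right)\right) = \left(2 \left(-67\right) \left(40 - 67\right) - 744\right) \left(-1009 + \left(22 \cdot 29 - 8\right)\right) = \left(2 \left(-67\right) \left(-27\right) - 744\right) \left(-1009 + \left(638 - 8\right)\right) = \left(3618 - 744\right) \left(-1009 + 630\right) = 2874 \left(-379\right) = -1089246$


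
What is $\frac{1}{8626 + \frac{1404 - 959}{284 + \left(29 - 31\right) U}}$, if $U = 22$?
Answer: $\frac{48}{414137} \approx 0.0001159$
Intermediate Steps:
$\frac{1}{8626 + \frac{1404 - 959}{284 + \left(29 - 31\right) U}} = \frac{1}{8626 + \frac{1404 - 959}{284 + \left(29 - 31\right) 22}} = \frac{1}{8626 + \frac{445}{284 - 44}} = \frac{1}{8626 + \frac{445}{240}} = \frac{1}{8626 + 445 \cdot \frac{1}{240}} = \frac{1}{8626 + \frac{89}{48}} = \frac{1}{\frac{414137}{48}} = \frac{48}{414137}$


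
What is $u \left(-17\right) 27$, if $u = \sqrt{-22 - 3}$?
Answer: $- 2295 i \approx - 2295.0 i$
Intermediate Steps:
$u = 5 i$ ($u = \sqrt{-25} = 5 i \approx 5.0 i$)
$u \left(-17\right) 27 = 5 i \left(-17\right) 27 = - 85 i 27 = - 2295 i$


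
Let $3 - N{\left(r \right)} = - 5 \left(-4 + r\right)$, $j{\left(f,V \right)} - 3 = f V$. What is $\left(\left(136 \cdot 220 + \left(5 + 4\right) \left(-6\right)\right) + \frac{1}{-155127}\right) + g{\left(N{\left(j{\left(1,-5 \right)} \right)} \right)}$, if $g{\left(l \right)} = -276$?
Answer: $\frac{4590207929}{155127} \approx 29590.0$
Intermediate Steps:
$j{\left(f,V \right)} = 3 + V f$ ($j{\left(f,V \right)} = 3 + f V = 3 + V f$)
$N{\left(r \right)} = -17 + 5 r$ ($N{\left(r \right)} = 3 - - 5 \left(-4 + r\right) = 3 - \left(20 - 5 r\right) = 3 + \left(-20 + 5 r\right) = -17 + 5 r$)
$\left(\left(136 \cdot 220 + \left(5 + 4\right) \left(-6\right)\right) + \frac{1}{-155127}\right) + g{\left(N{\left(j{\left(1,-5 \right)} \right)} \right)} = \left(\left(136 \cdot 220 + \left(5 + 4\right) \left(-6\right)\right) + \frac{1}{-155127}\right) - 276 = \left(\left(29920 + 9 \left(-6\right)\right) - \frac{1}{155127}\right) - 276 = \left(\left(29920 - 54\right) - \frac{1}{155127}\right) - 276 = \left(29866 - \frac{1}{155127}\right) - 276 = \frac{4633022981}{155127} - 276 = \frac{4590207929}{155127}$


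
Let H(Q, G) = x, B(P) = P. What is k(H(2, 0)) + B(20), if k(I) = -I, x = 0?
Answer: 20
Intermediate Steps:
H(Q, G) = 0
k(H(2, 0)) + B(20) = -1*0 + 20 = 0 + 20 = 20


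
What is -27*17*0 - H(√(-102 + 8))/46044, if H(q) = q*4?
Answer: -I*√94/11511 ≈ -0.00084227*I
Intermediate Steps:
H(q) = 4*q
-27*17*0 - H(√(-102 + 8))/46044 = -27*17*0 - 4*√(-102 + 8)/46044 = -459*0 - 4*√(-94)/46044 = 0 - 4*(I*√94)/46044 = 0 - 4*I*√94/46044 = 0 - I*√94/11511 = -I*√94/11511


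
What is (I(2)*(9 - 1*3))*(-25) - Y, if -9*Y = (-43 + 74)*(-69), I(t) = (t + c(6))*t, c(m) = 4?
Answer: -6113/3 ≈ -2037.7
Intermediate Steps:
I(t) = t*(4 + t) (I(t) = (t + 4)*t = (4 + t)*t = t*(4 + t))
Y = 713/3 (Y = -(-43 + 74)*(-69)/9 = -31*(-69)/9 = -⅑*(-2139) = 713/3 ≈ 237.67)
(I(2)*(9 - 1*3))*(-25) - Y = ((2*(4 + 2))*(9 - 1*3))*(-25) - 1*713/3 = ((2*6)*(9 - 3))*(-25) - 713/3 = (12*6)*(-25) - 713/3 = 72*(-25) - 713/3 = -1800 - 713/3 = -6113/3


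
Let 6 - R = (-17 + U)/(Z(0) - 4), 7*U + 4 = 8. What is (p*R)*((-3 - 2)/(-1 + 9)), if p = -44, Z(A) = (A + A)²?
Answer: 2915/56 ≈ 52.054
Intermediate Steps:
U = 4/7 (U = -4/7 + (⅐)*8 = -4/7 + 8/7 = 4/7 ≈ 0.57143)
Z(A) = 4*A² (Z(A) = (2*A)² = 4*A²)
R = 53/28 (R = 6 - (-17 + 4/7)/(4*0² - 4) = 6 - (-115)/(7*(4*0 - 4)) = 6 - (-115)/(7*(0 - 4)) = 6 - (-115)/(7*(-4)) = 6 - (-115)*(-1)/(7*4) = 6 - 1*115/28 = 6 - 115/28 = 53/28 ≈ 1.8929)
(p*R)*((-3 - 2)/(-1 + 9)) = (-44*53/28)*((-3 - 2)/(-1 + 9)) = -(-2915)/(7*8) = -583/7*(-5/8) = 2915/56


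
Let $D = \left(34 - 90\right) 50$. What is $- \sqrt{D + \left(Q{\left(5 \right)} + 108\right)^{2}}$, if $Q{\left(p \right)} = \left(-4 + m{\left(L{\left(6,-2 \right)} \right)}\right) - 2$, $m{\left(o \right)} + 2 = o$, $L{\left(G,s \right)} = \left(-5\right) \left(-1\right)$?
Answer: $- 5 \sqrt{329} \approx -90.692$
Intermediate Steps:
$L{\left(G,s \right)} = 5$
$m{\left(o \right)} = -2 + o$
$D = -2800$ ($D = \left(-56\right) 50 = -2800$)
$Q{\left(p \right)} = -3$ ($Q{\left(p \right)} = \left(-4 + \left(-2 + 5\right)\right) - 2 = \left(-4 + 3\right) - 2 = -1 - 2 = -3$)
$- \sqrt{D + \left(Q{\left(5 \right)} + 108\right)^{2}} = - \sqrt{-2800 + \left(-3 + 108\right)^{2}} = - \sqrt{-2800 + 105^{2}} = - \sqrt{-2800 + 11025} = - \sqrt{8225} = - 5 \sqrt{329}$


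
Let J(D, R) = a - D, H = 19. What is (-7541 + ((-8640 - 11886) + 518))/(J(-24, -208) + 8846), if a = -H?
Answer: -27549/8851 ≈ -3.1125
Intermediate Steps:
a = -19 (a = -1*19 = -19)
J(D, R) = -19 - D
(-7541 + ((-8640 - 11886) + 518))/(J(-24, -208) + 8846) = (-7541 + ((-8640 - 11886) + 518))/((-19 - 1*(-24)) + 8846) = (-7541 + (-20526 + 518))/((-19 + 24) + 8846) = (-7541 - 20008)/(5 + 8846) = -27549/8851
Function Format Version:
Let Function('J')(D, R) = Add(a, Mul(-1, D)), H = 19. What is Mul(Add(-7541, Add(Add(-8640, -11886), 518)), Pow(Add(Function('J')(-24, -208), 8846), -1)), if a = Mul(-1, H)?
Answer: Rational(-27549, 8851) ≈ -3.1125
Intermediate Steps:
a = -19 (a = Mul(-1, 19) = -19)
Function('J')(D, R) = Add(-19, Mul(-1, D))
Mul(Add(-7541, Add(Add(-8640, -11886), 518)), Pow(Add(Function('J')(-24, -208), 8846), -1)) = Mul(Add(-7541, Add(Add(-8640, -11886), 518)), Pow(Add(Add(-19, Mul(-1, -24)), 8846), -1)) = Mul(Add(-7541, Add(-20526, 518)), Pow(Add(Add(-19, 24), 8846), -1)) = Mul(Add(-7541, -20008), Pow(Add(5, 8846), -1)) = Mul(-27549, Pow(8851, -1)) = Mul(-27549, Rational(1, 8851)) = Rational(-27549, 8851)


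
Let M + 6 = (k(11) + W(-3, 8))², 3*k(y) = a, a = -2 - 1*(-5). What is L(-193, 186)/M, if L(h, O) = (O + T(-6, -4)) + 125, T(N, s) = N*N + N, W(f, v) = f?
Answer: -341/2 ≈ -170.50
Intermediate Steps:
T(N, s) = N + N² (T(N, s) = N² + N = N + N²)
a = 3 (a = -2 + 5 = 3)
k(y) = 1 (k(y) = (⅓)*3 = 1)
L(h, O) = 155 + O (L(h, O) = (O - 6*(1 - 6)) + 125 = (O - 6*(-5)) + 125 = (O + 30) + 125 = (30 + O) + 125 = 155 + O)
M = -2 (M = -6 + (1 - 3)² = -6 + (-2)² = -6 + 4 = -2)
L(-193, 186)/M = (155 + 186)/(-2) = 341*(-½) = -341/2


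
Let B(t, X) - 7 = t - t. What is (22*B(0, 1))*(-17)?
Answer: -2618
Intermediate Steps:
B(t, X) = 7 (B(t, X) = 7 + (t - t) = 7 + 0 = 7)
(22*B(0, 1))*(-17) = (22*7)*(-17) = 154*(-17) = -2618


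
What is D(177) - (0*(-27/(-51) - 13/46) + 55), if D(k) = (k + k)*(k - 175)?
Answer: 653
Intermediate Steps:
D(k) = 2*k*(-175 + k) (D(k) = (2*k)*(-175 + k) = 2*k*(-175 + k))
D(177) - (0*(-27/(-51) - 13/46) + 55) = 2*177*(-175 + 177) - (0*(-27/(-51) - 13/46) + 55) = 2*177*2 - (0*(-27*(-1/51) - 13*1/46) + 55) = 708 - (0*(9/17 - 13/46) + 55) = 708 - (0*(193/782) + 55) = 708 - (0 + 55) = 708 - 1*55 = 708 - 55 = 653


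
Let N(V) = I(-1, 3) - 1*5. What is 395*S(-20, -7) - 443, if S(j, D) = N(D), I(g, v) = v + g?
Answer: -1628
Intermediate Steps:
I(g, v) = g + v
N(V) = -3 (N(V) = (-1 + 3) - 1*5 = 2 - 5 = -3)
S(j, D) = -3
395*S(-20, -7) - 443 = 395*(-3) - 443 = -1185 - 443 = -1628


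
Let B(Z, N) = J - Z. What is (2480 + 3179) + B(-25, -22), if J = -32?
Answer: 5652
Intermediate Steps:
B(Z, N) = -32 - Z
(2480 + 3179) + B(-25, -22) = (2480 + 3179) + (-32 - 1*(-25)) = 5659 + (-32 + 25) = 5659 - 7 = 5652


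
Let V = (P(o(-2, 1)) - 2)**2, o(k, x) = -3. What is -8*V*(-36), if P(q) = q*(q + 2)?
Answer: 288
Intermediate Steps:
P(q) = q*(2 + q)
V = 1 (V = (-3*(2 - 3) - 2)**2 = (-3*(-1) - 2)**2 = (3 - 2)**2 = 1**2 = 1)
-8*V*(-36) = -8*1*(-36) = -8*(-36) = 288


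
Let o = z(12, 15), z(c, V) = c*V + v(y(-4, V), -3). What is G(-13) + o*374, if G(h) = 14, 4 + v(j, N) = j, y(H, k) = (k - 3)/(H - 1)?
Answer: 324702/5 ≈ 64940.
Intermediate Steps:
y(H, k) = (-3 + k)/(-1 + H)
v(j, N) = -4 + j
z(c, V) = -17/5 - V/5 + V*c (z(c, V) = c*V + (-4 + (-3 + V)/(-1 - 4)) = V*c + (-4 + (-3 + V)/(-5)) = V*c + (-4 - (-3 + V)/5) = V*c + (-4 + (⅗ - V/5)) = V*c + (-17/5 - V/5) = -17/5 - V/5 + V*c)
o = 868/5 (o = -17/5 - ⅕*15 + 15*12 = -17/5 - 3 + 180 = 868/5 ≈ 173.60)
G(-13) + o*374 = 14 + (868/5)*374 = 14 + 324632/5 = 324702/5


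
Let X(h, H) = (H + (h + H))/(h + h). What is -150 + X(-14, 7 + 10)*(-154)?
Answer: -40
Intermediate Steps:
X(h, H) = (h + 2*H)/(2*h) (X(h, H) = (H + (H + h))/((2*h)) = (h + 2*H)*(1/(2*h)) = (h + 2*H)/(2*h))
-150 + X(-14, 7 + 10)*(-154) = -150 + (((7 + 10) + (1/2)*(-14))/(-14))*(-154) = -150 - (17 - 7)/14*(-154) = -150 - 1/14*10*(-154) = -150 - 5/7*(-154) = -150 + 110 = -40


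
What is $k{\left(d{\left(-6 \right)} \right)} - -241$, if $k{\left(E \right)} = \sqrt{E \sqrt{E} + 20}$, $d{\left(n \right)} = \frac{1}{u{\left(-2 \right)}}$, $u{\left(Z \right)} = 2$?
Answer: $241 + \frac{\sqrt{80 + \sqrt{2}}}{2} \approx 245.51$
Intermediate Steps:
$d{\left(n \right)} = \frac{1}{2}$
$k{\left(E \right)} = \sqrt{20 + E^{\frac{3}{2}}}$ ($k{\left(E \right)} = \sqrt{E^{\frac{3}{2}} + 20} = \sqrt{20 + E^{\frac{3}{2}}}$)
$k{\left(d{\left(-6 \right)} \right)} - -241 = \sqrt{20 + \left(\frac{1}{2}\right)^{\frac{3}{2}}} - -241 = \sqrt{20 + \frac{\sqrt{2}}{4}} + 241 = 241 + \sqrt{20 + \frac{\sqrt{2}}{4}}$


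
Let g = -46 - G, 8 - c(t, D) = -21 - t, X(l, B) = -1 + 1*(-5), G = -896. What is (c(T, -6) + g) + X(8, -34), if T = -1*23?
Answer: 850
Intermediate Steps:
T = -23
X(l, B) = -6 (X(l, B) = -1 - 5 = -6)
c(t, D) = 29 + t (c(t, D) = 8 - (-21 - t) = 8 + (21 + t) = 29 + t)
g = 850 (g = -46 - 1*(-896) = -46 + 896 = 850)
(c(T, -6) + g) + X(8, -34) = ((29 - 23) + 850) - 6 = (6 + 850) - 6 = 856 - 6 = 850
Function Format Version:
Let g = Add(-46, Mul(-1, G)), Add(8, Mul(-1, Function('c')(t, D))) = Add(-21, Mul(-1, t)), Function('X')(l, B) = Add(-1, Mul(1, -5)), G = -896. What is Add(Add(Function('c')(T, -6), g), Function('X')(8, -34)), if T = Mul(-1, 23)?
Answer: 850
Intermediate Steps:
T = -23
Function('X')(l, B) = -6 (Function('X')(l, B) = Add(-1, -5) = -6)
Function('c')(t, D) = Add(29, t) (Function('c')(t, D) = Add(8, Mul(-1, Add(-21, Mul(-1, t)))) = Add(8, Add(21, t)) = Add(29, t))
g = 850 (g = Add(-46, Mul(-1, -896)) = Add(-46, 896) = 850)
Add(Add(Function('c')(T, -6), g), Function('X')(8, -34)) = Add(Add(Add(29, -23), 850), -6) = Add(Add(6, 850), -6) = Add(856, -6) = 850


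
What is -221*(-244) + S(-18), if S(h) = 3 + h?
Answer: 53909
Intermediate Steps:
-221*(-244) + S(-18) = -221*(-244) + (3 - 18) = 53924 - 15 = 53909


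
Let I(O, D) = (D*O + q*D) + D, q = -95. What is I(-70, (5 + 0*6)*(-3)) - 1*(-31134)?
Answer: 33594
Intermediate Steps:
I(O, D) = -94*D + D*O (I(O, D) = (D*O - 95*D) + D = (-95*D + D*O) + D = -94*D + D*O)
I(-70, (5 + 0*6)*(-3)) - 1*(-31134) = ((5 + 0*6)*(-3))*(-94 - 70) - 1*(-31134) = ((5 + 0)*(-3))*(-164) + 31134 = (5*(-3))*(-164) + 31134 = -15*(-164) + 31134 = 2460 + 31134 = 33594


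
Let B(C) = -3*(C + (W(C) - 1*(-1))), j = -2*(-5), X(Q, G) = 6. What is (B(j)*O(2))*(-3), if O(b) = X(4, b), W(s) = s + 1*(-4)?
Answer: 918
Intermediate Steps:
W(s) = -4 + s (W(s) = s - 4 = -4 + s)
O(b) = 6
j = 10
B(C) = 9 - 6*C (B(C) = -3*(C + ((-4 + C) - 1*(-1))) = -3*(C + ((-4 + C) + 1)) = -3*(C + (-3 + C)) = -3*(-3 + 2*C) = 9 - 6*C)
(B(j)*O(2))*(-3) = ((9 - 6*10)*6)*(-3) = ((9 - 60)*6)*(-3) = -51*6*(-3) = -306*(-3) = 918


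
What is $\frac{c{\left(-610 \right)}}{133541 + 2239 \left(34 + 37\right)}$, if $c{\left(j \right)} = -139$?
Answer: $- \frac{139}{292510} \approx -0.0004752$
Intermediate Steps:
$\frac{c{\left(-610 \right)}}{133541 + 2239 \left(34 + 37\right)} = - \frac{139}{133541 + 2239 \left(34 + 37\right)} = - \frac{139}{133541 + 2239 \cdot 71} = - \frac{139}{133541 + 158969} = - \frac{139}{292510}$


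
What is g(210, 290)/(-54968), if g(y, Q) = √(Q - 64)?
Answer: -√226/54968 ≈ -0.00027349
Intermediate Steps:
g(y, Q) = √(-64 + Q)
g(210, 290)/(-54968) = √(-64 + 290)/(-54968) = √226*(-1/54968) = -√226/54968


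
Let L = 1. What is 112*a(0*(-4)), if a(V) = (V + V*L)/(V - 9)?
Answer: 0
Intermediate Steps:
a(V) = 2*V/(-9 + V) (a(V) = (V + V*1)/(V - 9) = (V + V)/(-9 + V) = (2*V)/(-9 + V) = 2*V/(-9 + V))
112*a(0*(-4)) = 112*(2*(0*(-4))/(-9 + 0*(-4))) = 112*(2*0/(-9 + 0)) = 112*(2*0/(-9)) = 112*(2*0*(-⅑)) = 112*0 = 0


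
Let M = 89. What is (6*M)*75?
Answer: 40050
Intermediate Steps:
(6*M)*75 = (6*89)*75 = 534*75 = 40050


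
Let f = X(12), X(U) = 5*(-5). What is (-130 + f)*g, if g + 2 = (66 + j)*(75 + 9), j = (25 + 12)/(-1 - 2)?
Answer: -698430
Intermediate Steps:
j = -37/3 (j = 37/(-3) = 37*(-1/3) = -37/3 ≈ -12.333)
X(U) = -25
f = -25
g = 4506 (g = -2 + (66 - 37/3)*(75 + 9) = -2 + (161/3)*84 = -2 + 4508 = 4506)
(-130 + f)*g = (-130 - 25)*4506 = -155*4506 = -698430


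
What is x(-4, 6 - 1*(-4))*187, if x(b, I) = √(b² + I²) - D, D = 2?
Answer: -374 + 374*√29 ≈ 1640.1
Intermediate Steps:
x(b, I) = -2 + √(I² + b²) (x(b, I) = √(b² + I²) - 1*2 = √(I² + b²) - 2 = -2 + √(I² + b²))
x(-4, 6 - 1*(-4))*187 = (-2 + √((6 - 1*(-4))² + (-4)²))*187 = (-2 + √((6 + 4)² + 16))*187 = (-2 + √(10² + 16))*187 = (-2 + √(100 + 16))*187 = (-2 + √116)*187 = (-2 + 2*√29)*187 = -374 + 374*√29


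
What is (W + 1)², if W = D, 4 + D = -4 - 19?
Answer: 676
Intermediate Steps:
D = -27 (D = -4 + (-4 - 19) = -4 - 23 = -27)
W = -27
(W + 1)² = (-27 + 1)² = (-26)² = 676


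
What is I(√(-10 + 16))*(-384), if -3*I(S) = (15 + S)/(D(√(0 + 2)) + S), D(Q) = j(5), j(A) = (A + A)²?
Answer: 95616/4997 + 5440*√6/4997 ≈ 21.801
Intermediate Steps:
j(A) = 4*A² (j(A) = (2*A)² = 4*A²)
D(Q) = 100 (D(Q) = 4*5² = 4*25 = 100)
I(S) = -(15 + S)/(3*(100 + S))
I(√(-10 + 16))*(-384) = ((-15 - √(-10 + 16))/(3*(100 + √(-10 + 16))))*(-384) = ((-15 - √6)/(3*(100 + √6)))*(-384) = -128*(-15 - √6)/(100 + √6)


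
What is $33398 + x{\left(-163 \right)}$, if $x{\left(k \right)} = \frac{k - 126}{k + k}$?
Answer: $\frac{10888037}{326} \approx 33399.0$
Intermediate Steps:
$x{\left(k \right)} = \frac{-126 + k}{2 k}$
$33398 + x{\left(-163 \right)} = 33398 + \frac{-126 - 163}{2 \left(-163\right)} = 33398 + \frac{1}{2} \left(- \frac{1}{163}\right) \left(-289\right) = 33398 + \frac{289}{326} = \frac{10888037}{326}$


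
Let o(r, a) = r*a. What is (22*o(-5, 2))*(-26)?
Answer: 5720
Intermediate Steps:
o(r, a) = a*r
(22*o(-5, 2))*(-26) = (22*(2*(-5)))*(-26) = (22*(-10))*(-26) = -220*(-26) = 5720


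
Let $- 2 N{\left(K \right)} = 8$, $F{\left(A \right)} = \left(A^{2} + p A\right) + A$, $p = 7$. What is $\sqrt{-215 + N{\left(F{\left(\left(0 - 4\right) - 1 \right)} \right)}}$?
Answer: $i \sqrt{219} \approx 14.799 i$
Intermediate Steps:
$F{\left(A \right)} = A^{2} + 8 A$ ($F{\left(A \right)} = \left(A^{2} + 7 A\right) + A = A^{2} + 8 A$)
$N{\left(K \right)} = -4$ ($N{\left(K \right)} = \left(- \frac{1}{2}\right) 8 = -4$)
$\sqrt{-215 + N{\left(F{\left(\left(0 - 4\right) - 1 \right)} \right)}} = \sqrt{-215 - 4} = \sqrt{-219} = i \sqrt{219}$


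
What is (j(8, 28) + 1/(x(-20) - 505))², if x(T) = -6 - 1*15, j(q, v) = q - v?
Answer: 110691441/276676 ≈ 400.08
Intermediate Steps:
x(T) = -21 (x(T) = -6 - 15 = -21)
(j(8, 28) + 1/(x(-20) - 505))² = ((8 - 1*28) + 1/(-21 - 505))² = ((8 - 28) + 1/(-526))² = (-20 - 1/526)² = (-10521/526)² = 110691441/276676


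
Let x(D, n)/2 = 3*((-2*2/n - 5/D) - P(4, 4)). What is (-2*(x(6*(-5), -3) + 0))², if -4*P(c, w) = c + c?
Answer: 1764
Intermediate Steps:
P(c, w) = -c/2 (P(c, w) = -(c + c)/4 = -c/2)
x(D, n) = 12 - 30/D - 24/n (x(D, n) = 2*(3*((-2*2/n - 5/D) - (-1)*4/2)) = 2*(3*((-2*2/n - 5/D) - 1*(-2))) = 2*(3*((-2*2/n - 5/D) + 2)) = 2*(3*((-4/n - 5/D) + 2)) = 2*(3*((-5/D - 4/n) + 2)) = 2*(3*(2 - 5/D - 4/n)) = 2*(6 - 15/D - 12/n) = 12 - 30/D - 24/n)
(-2*(x(6*(-5), -3) + 0))² = (-2*((12 - 30/(6*(-5)) - 24/(-3)) + 0))² = (-2*((12 - 30/(-30) - 24*(-⅓)) + 0))² = (-2*((12 - 30*(-1/30) + 8) + 0))² = (-2*((12 + 1 + 8) + 0))² = (-2*(21 + 0))² = (-2*21)² = (-42)² = 1764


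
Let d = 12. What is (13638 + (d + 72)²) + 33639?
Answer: 54333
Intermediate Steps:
(13638 + (d + 72)²) + 33639 = (13638 + (12 + 72)²) + 33639 = (13638 + 84²) + 33639 = (13638 + 7056) + 33639 = 20694 + 33639 = 54333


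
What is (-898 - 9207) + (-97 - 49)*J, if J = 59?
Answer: -18719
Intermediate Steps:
(-898 - 9207) + (-97 - 49)*J = (-898 - 9207) + (-97 - 49)*59 = -10105 - 146*59 = -10105 - 8614 = -18719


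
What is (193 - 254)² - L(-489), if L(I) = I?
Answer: 4210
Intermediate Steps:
(193 - 254)² - L(-489) = (193 - 254)² - 1*(-489) = (-61)² + 489 = 3721 + 489 = 4210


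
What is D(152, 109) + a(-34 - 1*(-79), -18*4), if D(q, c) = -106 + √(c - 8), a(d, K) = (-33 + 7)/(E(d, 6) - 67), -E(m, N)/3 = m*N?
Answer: -92936/877 + √101 ≈ -95.921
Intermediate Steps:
E(m, N) = -3*N*m (E(m, N) = -3*m*N = -3*N*m)
a(d, K) = -26/(-67 - 18*d) (a(d, K) = (-33 + 7)/(-3*6*d - 67) = -26/(-18*d - 67) = -26/(-67 - 18*d))
D(q, c) = -106 + √(-8 + c)
D(152, 109) + a(-34 - 1*(-79), -18*4) = (-106 + √(-8 + 109)) + 26/(67 + 18*(-34 - 1*(-79))) = (-106 + √101) + 26/(67 + 18*(-34 + 79)) = (-106 + √101) + 26/(67 + 18*45) = (-106 + √101) + 26/(67 + 810) = (-106 + √101) + 26/877 = -92936/877 + √101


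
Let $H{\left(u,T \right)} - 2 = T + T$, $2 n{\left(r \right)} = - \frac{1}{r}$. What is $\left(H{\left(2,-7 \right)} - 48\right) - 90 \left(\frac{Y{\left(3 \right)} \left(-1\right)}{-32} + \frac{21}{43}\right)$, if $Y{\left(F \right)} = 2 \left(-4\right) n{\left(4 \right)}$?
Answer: $- \frac{73455}{688} \approx -106.77$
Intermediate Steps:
$n{\left(r \right)} = - \frac{1}{2 r}$ ($n{\left(r \right)} = \frac{\left(-1\right) \frac{1}{r}}{2} = - \frac{1}{2 r}$)
$Y{\left(F \right)} = 1$ ($Y{\left(F \right)} = 2 \left(-4\right) \left(- \frac{1}{2 \cdot 4}\right) = - 8 \left(\left(- \frac{1}{2}\right) \frac{1}{4}\right) = \left(-8\right) \left(- \frac{1}{8}\right) = 1$)
$H{\left(u,T \right)} = 2 + 2 T$ ($H{\left(u,T \right)} = 2 + \left(T + T\right) = 2 + 2 T$)
$\left(H{\left(2,-7 \right)} - 48\right) - 90 \left(\frac{Y{\left(3 \right)} \left(-1\right)}{-32} + \frac{21}{43}\right) = \left(\left(2 + 2 \left(-7\right)\right) - 48\right) - 90 \left(\frac{1 \left(-1\right)}{-32} + \frac{21}{43}\right) = \left(\left(2 - 14\right) - 48\right) - 90 \left(\left(-1\right) \left(- \frac{1}{32}\right) + 21 \cdot \frac{1}{43}\right) = \left(-12 - 48\right) - 90 \left(\frac{1}{32} + \frac{21}{43}\right) = -60 - \frac{32175}{688} = - \frac{73455}{688}$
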